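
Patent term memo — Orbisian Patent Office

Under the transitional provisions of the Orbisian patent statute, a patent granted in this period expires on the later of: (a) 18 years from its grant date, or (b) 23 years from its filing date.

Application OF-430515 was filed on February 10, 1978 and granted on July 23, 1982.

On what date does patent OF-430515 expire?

February 10, 2001

(a) grant + 18 years → 23 July 2000.
(b) filing + 23 years → 10 February 2001.
Later of the two: 10 February 2001.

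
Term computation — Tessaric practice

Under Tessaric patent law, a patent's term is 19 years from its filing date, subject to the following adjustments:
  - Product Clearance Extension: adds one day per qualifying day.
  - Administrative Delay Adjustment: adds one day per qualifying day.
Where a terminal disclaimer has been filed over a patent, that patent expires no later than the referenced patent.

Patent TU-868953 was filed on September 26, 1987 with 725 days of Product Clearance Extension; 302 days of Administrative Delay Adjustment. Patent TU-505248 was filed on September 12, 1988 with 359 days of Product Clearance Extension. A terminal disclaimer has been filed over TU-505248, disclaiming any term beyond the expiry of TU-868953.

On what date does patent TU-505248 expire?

2008-09-05

Natural term of TU-505248:
  Base: filing + 19 years → 12 September 2007.
  Product Clearance Extension: +359 days → 5 September 2008.
Expiry of referenced patent TU-868953:
  Base: filing + 19 years → 26 September 2006.
  Product Clearance Extension: +725 days → 20 September 2008.
  Administrative Delay Adjustment: +302 days → 19 July 2009.
Terminal disclaimer: TU-505248 expires on the earlier of 5 September 2008 and 19 July 2009.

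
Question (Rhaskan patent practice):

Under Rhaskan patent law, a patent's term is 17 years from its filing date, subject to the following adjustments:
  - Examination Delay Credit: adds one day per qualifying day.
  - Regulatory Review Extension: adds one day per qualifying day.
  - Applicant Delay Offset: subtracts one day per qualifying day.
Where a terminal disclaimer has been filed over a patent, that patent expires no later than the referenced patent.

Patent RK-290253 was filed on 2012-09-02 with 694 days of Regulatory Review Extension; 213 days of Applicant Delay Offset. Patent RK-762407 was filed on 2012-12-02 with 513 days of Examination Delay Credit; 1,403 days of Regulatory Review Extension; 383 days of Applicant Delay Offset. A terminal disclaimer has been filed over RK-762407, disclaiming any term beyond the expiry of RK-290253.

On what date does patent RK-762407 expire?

Natural term of RK-762407:
  Base: filing + 17 years → 2 December 2029.
  Examination Delay Credit: +513 days → 29 April 2031.
  Regulatory Review Extension: +1403 days → 2 March 2035.
  Applicant Delay Offset: −383 days → 12 February 2034.
Expiry of referenced patent RK-290253:
  Base: filing + 17 years → 2 September 2029.
  Regulatory Review Extension: +694 days → 28 July 2031.
  Applicant Delay Offset: −213 days → 27 December 2030.
Terminal disclaimer: RK-762407 expires on the earlier of 12 February 2034 and 27 December 2030.

December 27, 2030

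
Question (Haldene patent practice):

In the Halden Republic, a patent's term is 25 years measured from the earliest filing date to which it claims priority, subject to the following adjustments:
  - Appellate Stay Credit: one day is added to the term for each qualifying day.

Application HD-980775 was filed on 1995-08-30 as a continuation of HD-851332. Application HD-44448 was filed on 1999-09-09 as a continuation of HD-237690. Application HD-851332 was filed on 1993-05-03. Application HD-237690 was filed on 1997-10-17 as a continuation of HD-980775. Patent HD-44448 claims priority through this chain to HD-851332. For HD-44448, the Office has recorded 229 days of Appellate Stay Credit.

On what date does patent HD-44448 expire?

Earliest priority filing: 3 May 1993.
Base term: 3 May 1993 + 25 years → 3 May 2018.
Appellate Stay Credit: +229 days → 18 December 2018.

2018-12-18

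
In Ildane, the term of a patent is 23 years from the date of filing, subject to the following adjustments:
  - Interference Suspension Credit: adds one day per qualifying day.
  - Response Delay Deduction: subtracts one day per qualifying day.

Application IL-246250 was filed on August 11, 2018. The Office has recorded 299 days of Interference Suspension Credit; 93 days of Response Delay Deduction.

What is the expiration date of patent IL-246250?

March 5, 2042

Base term: filing date + 23 years → 11 August 2041.
Interference Suspension Credit: +299 days → 6 June 2042.
Response Delay Deduction: −93 days → 5 March 2042.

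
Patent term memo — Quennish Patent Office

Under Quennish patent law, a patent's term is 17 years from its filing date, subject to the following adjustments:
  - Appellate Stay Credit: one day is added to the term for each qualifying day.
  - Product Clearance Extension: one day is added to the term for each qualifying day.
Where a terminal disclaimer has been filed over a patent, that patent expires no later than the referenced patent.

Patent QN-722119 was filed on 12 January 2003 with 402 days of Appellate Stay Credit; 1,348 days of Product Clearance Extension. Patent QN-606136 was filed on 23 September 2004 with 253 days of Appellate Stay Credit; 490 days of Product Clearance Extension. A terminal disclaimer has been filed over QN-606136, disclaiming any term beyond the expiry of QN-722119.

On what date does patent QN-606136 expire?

October 6, 2023

Natural term of QN-606136:
  Base: filing + 17 years → 23 September 2021.
  Appellate Stay Credit: +253 days → 3 June 2022.
  Product Clearance Extension: +490 days → 6 October 2023.
Expiry of referenced patent QN-722119:
  Base: filing + 17 years → 12 January 2020.
  Appellate Stay Credit: +402 days → 17 February 2021.
  Product Clearance Extension: +1348 days → 27 October 2024.
Terminal disclaimer: QN-606136 expires on the earlier of 6 October 2023 and 27 October 2024.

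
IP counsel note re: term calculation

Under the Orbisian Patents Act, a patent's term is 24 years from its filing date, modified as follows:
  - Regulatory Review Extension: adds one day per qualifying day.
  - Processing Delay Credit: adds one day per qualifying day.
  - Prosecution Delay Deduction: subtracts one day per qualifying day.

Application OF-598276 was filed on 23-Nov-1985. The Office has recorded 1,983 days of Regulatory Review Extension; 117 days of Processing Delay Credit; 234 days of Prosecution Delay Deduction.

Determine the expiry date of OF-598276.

Base term: filing date + 24 years → 23 November 2009.
Regulatory Review Extension: +1983 days → 29 April 2015.
Processing Delay Credit: +117 days → 24 August 2015.
Prosecution Delay Deduction: −234 days → 2 January 2015.

2015-01-02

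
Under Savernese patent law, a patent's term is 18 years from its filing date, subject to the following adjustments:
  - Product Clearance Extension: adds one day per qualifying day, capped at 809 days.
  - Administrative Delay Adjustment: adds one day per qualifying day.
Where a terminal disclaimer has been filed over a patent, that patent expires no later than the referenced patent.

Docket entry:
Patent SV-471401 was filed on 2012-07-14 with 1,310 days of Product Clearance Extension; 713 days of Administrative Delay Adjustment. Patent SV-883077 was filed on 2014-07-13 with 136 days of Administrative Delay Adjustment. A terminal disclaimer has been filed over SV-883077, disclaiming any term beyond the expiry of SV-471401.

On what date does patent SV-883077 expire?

November 26, 2032

Natural term of SV-883077:
  Base: filing + 18 years → 13 July 2032.
  Administrative Delay Adjustment: +136 days → 26 November 2032.
Expiry of referenced patent SV-471401:
  Base: filing + 18 years → 14 July 2030.
  Product Clearance Extension: 1310 days claimed exceeds the 809-day cap, so +809 days → 30 September 2032.
  Administrative Delay Adjustment: +713 days → 13 September 2034.
Terminal disclaimer: SV-883077 expires on the earlier of 26 November 2032 and 13 September 2034.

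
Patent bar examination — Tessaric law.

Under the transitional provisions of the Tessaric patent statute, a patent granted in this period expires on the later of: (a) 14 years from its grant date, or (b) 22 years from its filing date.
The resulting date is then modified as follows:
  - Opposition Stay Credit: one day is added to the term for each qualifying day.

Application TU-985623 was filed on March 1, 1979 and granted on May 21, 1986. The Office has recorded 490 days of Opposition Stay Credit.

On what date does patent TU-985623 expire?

(a) grant + 14 years → 21 May 2000.
(b) filing + 22 years → 1 March 2001.
Later of the two: 1 March 2001.
Opposition Stay Credit: +490 days → 4 July 2002.

July 4, 2002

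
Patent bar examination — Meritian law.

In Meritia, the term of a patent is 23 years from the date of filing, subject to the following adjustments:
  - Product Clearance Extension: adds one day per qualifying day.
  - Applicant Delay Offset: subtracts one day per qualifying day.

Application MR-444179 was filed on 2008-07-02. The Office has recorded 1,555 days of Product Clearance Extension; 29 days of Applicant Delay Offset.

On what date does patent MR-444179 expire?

Base term: filing date + 23 years → 2 July 2031.
Product Clearance Extension: +1555 days → 4 October 2035.
Applicant Delay Offset: −29 days → 5 September 2035.

September 5, 2035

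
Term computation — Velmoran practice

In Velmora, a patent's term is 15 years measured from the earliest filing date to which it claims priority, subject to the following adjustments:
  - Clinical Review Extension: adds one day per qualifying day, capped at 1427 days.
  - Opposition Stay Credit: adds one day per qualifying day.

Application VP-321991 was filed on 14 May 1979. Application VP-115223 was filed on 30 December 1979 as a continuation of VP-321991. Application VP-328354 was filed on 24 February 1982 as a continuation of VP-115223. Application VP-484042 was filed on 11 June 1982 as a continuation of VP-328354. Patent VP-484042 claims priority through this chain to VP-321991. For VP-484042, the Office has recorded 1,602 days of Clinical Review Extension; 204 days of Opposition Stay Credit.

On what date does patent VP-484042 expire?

1998-10-31

Earliest priority filing: 14 May 1979.
Base term: 14 May 1979 + 15 years → 14 May 1994.
Clinical Review Extension: 1602 days claimed exceeds the 1427-day cap, so +1427 days → 10 April 1998.
Opposition Stay Credit: +204 days → 31 October 1998.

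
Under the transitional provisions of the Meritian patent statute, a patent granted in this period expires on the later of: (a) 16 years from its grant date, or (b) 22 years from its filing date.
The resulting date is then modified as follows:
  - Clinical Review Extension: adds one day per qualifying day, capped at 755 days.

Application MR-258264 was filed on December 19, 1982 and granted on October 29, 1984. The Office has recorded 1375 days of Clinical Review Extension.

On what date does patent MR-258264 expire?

(a) grant + 16 years → 29 October 2000.
(b) filing + 22 years → 19 December 2004.
Later of the two: 19 December 2004.
Clinical Review Extension: 1375 days claimed exceeds the 755-day cap, so +755 days → 13 January 2007.

January 13, 2007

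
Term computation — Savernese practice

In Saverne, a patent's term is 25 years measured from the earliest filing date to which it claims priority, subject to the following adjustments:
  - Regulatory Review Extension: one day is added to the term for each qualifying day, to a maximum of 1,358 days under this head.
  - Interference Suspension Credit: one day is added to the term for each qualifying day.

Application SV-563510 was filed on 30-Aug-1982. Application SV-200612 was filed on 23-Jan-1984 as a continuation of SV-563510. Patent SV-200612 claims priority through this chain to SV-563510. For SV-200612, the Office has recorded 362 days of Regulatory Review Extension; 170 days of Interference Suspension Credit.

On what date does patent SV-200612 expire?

Earliest priority filing: 30 August 1982.
Base term: 30 August 1982 + 25 years → 30 August 2007.
Regulatory Review Extension: 362 days (within the 1358-day cap) → +362 days → 26 August 2008.
Interference Suspension Credit: +170 days → 12 February 2009.

2009-02-12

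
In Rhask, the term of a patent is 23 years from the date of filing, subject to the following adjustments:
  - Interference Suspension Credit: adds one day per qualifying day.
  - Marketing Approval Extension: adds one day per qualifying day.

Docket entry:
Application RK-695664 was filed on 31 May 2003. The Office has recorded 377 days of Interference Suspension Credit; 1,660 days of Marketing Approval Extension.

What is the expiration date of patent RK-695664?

Base term: filing date + 23 years → 31 May 2026.
Interference Suspension Credit: +377 days → 12 June 2027.
Marketing Approval Extension: +1660 days → 28 December 2031.

2031-12-28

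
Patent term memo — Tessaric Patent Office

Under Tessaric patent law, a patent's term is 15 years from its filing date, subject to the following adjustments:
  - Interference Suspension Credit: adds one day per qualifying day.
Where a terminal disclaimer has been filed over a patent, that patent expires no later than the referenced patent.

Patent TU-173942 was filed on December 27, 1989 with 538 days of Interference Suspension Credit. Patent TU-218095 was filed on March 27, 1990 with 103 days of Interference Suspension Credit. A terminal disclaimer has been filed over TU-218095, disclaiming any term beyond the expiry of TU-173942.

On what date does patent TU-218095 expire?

Natural term of TU-218095:
  Base: filing + 15 years → 27 March 2005.
  Interference Suspension Credit: +103 days → 8 July 2005.
Expiry of referenced patent TU-173942:
  Base: filing + 15 years → 27 December 2004.
  Interference Suspension Credit: +538 days → 18 June 2006.
Terminal disclaimer: TU-218095 expires on the earlier of 8 July 2005 and 18 June 2006.

July 8, 2005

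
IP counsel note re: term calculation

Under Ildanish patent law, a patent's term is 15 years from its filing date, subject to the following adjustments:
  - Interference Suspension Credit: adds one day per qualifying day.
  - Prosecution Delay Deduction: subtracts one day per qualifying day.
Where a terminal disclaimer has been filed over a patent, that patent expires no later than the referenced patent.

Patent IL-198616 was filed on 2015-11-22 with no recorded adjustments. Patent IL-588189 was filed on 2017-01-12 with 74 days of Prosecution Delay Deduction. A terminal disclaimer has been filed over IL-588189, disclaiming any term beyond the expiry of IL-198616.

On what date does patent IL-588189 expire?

Natural term of IL-588189:
  Base: filing + 15 years → 12 January 2032.
  Prosecution Delay Deduction: −74 days → 30 October 2031.
Expiry of referenced patent IL-198616:
  Base: filing + 15 years → 22 November 2030.
Terminal disclaimer: IL-588189 expires on the earlier of 30 October 2031 and 22 November 2030.

November 22, 2030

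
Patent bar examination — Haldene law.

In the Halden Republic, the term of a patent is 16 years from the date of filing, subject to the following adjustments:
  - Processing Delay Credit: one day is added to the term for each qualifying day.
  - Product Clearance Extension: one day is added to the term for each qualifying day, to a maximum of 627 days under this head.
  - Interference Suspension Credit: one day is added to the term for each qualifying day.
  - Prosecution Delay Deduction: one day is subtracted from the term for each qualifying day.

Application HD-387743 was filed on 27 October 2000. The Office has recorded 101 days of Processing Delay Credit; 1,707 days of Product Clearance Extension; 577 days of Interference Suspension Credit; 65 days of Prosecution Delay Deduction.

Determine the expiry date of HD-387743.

Base term: filing date + 16 years → 27 October 2016.
Processing Delay Credit: +101 days → 5 February 2017.
Product Clearance Extension: 1707 days claimed exceeds the 627-day cap, so +627 days → 25 October 2018.
Interference Suspension Credit: +577 days → 24 May 2020.
Prosecution Delay Deduction: −65 days → 20 March 2020.

2020-03-20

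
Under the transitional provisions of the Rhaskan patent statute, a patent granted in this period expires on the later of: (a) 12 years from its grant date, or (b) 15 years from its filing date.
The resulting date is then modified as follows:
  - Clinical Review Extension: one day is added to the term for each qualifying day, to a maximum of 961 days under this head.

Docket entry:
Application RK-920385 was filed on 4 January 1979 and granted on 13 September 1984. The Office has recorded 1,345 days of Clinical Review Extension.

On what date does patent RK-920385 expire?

(a) grant + 12 years → 13 September 1996.
(b) filing + 15 years → 4 January 1994.
Later of the two: 13 September 1996.
Clinical Review Extension: 1345 days claimed exceeds the 961-day cap, so +961 days → 2 May 1999.

1999-05-02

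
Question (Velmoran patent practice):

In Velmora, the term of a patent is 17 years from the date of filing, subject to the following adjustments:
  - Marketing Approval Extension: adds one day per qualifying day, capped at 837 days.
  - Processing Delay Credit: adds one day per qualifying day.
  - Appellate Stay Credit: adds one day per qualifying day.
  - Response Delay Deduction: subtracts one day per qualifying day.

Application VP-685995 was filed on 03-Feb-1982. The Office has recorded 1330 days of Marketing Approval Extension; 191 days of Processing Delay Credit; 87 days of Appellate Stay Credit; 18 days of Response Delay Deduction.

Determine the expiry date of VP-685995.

2002-02-04

Base term: filing date + 17 years → 3 February 1999.
Marketing Approval Extension: 1330 days claimed exceeds the 837-day cap, so +837 days → 20 May 2001.
Processing Delay Credit: +191 days → 27 November 2001.
Appellate Stay Credit: +87 days → 22 February 2002.
Response Delay Deduction: −18 days → 4 February 2002.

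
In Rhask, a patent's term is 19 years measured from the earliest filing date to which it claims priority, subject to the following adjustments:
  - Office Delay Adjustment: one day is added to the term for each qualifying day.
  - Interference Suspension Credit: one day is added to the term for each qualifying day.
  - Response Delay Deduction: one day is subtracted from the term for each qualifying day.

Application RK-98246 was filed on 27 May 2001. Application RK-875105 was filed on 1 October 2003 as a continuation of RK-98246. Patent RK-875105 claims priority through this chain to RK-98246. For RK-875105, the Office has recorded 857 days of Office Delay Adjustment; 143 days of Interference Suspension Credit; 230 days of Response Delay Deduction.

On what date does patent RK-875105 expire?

2022-07-06

Earliest priority filing: 27 May 2001.
Base term: 27 May 2001 + 19 years → 27 May 2020.
Office Delay Adjustment: +857 days → 1 October 2022.
Interference Suspension Credit: +143 days → 21 February 2023.
Response Delay Deduction: −230 days → 6 July 2022.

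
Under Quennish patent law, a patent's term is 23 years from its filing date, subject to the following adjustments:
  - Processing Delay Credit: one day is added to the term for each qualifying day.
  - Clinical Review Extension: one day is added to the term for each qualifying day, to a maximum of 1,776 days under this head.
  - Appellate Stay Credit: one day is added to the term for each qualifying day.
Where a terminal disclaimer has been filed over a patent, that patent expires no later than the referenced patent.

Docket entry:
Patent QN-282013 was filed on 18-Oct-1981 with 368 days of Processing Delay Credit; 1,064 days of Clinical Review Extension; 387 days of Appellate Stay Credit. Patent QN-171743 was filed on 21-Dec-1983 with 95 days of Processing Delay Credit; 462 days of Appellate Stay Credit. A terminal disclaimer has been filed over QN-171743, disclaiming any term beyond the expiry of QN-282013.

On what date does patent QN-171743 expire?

Natural term of QN-171743:
  Base: filing + 23 years → 21 December 2006.
  Processing Delay Credit: +95 days → 26 March 2007.
  Appellate Stay Credit: +462 days → 30 June 2008.
Expiry of referenced patent QN-282013:
  Base: filing + 23 years → 18 October 2004.
  Processing Delay Credit: +368 days → 21 October 2005.
  Clinical Review Extension: 1064 days (within the 1776-day cap) → +1064 days → 19 September 2008.
  Appellate Stay Credit: +387 days → 11 October 2009.
Terminal disclaimer: QN-171743 expires on the earlier of 30 June 2008 and 11 October 2009.

2008-06-30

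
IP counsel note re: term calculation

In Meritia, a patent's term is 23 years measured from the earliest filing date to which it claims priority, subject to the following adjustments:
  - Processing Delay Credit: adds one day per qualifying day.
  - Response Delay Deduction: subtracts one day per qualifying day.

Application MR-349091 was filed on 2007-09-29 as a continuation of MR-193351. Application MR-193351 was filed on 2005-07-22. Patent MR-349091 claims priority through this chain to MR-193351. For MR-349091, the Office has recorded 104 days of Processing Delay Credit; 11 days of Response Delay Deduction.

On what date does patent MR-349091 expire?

Earliest priority filing: 22 July 2005.
Base term: 22 July 2005 + 23 years → 22 July 2028.
Processing Delay Credit: +104 days → 3 November 2028.
Response Delay Deduction: −11 days → 23 October 2028.

October 23, 2028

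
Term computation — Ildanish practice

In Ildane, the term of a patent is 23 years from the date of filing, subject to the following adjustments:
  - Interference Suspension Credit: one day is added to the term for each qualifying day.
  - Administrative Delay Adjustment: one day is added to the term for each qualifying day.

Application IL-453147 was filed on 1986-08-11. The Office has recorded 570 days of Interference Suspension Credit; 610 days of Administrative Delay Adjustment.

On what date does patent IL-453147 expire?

Base term: filing date + 23 years → 11 August 2009.
Interference Suspension Credit: +570 days → 4 March 2011.
Administrative Delay Adjustment: +610 days → 3 November 2012.

November 3, 2012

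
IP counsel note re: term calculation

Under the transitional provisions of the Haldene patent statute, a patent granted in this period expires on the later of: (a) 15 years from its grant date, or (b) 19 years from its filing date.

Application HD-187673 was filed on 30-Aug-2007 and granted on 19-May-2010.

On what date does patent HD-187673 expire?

(a) grant + 15 years → 19 May 2025.
(b) filing + 19 years → 30 August 2026.
Later of the two: 30 August 2026.

August 30, 2026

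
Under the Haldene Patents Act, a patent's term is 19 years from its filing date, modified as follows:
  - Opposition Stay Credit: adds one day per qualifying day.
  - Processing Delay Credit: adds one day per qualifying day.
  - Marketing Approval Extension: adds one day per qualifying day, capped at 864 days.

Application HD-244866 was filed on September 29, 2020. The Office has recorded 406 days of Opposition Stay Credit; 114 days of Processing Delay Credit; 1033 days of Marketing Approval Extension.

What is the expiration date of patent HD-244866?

2043-07-14

Base term: filing date + 19 years → 29 September 2039.
Opposition Stay Credit: +406 days → 8 November 2040.
Processing Delay Credit: +114 days → 2 March 2041.
Marketing Approval Extension: 1033 days claimed exceeds the 864-day cap, so +864 days → 14 July 2043.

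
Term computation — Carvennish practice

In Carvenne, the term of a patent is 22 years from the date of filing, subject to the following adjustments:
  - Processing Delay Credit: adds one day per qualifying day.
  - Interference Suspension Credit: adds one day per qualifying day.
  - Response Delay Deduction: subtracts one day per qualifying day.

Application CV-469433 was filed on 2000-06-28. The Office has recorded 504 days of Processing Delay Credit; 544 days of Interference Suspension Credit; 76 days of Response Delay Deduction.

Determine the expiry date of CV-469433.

Base term: filing date + 22 years → 28 June 2022.
Processing Delay Credit: +504 days → 14 November 2023.
Interference Suspension Credit: +544 days → 11 May 2025.
Response Delay Deduction: −76 days → 24 February 2025.

2025-02-24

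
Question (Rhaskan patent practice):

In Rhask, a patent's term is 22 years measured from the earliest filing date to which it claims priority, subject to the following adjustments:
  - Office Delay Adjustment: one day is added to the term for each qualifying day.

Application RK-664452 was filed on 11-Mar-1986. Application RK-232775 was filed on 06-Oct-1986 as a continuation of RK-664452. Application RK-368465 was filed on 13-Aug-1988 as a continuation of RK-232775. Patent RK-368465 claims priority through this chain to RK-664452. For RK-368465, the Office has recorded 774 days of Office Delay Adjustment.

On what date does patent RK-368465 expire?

Earliest priority filing: 11 March 1986.
Base term: 11 March 1986 + 22 years → 11 March 2008.
Office Delay Adjustment: +774 days → 24 April 2010.

April 24, 2010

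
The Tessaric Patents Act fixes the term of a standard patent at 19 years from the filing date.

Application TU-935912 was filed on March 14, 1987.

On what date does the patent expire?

Filing date + 19 years → 14 March 2006.

2006-03-14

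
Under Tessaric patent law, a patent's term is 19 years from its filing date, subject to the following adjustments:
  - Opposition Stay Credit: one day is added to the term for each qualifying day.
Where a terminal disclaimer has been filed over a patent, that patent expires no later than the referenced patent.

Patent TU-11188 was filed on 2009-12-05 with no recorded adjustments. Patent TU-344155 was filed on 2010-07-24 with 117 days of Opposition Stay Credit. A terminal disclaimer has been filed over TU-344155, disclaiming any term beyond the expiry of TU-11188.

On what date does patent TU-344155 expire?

2028-12-05

Natural term of TU-344155:
  Base: filing + 19 years → 24 July 2029.
  Opposition Stay Credit: +117 days → 18 November 2029.
Expiry of referenced patent TU-11188:
  Base: filing + 19 years → 5 December 2028.
Terminal disclaimer: TU-344155 expires on the earlier of 18 November 2029 and 5 December 2028.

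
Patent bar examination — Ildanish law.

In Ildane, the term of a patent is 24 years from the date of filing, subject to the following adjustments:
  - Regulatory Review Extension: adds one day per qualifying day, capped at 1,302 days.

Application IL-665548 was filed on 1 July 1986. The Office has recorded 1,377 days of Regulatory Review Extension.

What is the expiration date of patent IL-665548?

2014-01-23

Base term: filing date + 24 years → 1 July 2010.
Regulatory Review Extension: 1377 days claimed exceeds the 1302-day cap, so +1302 days → 23 January 2014.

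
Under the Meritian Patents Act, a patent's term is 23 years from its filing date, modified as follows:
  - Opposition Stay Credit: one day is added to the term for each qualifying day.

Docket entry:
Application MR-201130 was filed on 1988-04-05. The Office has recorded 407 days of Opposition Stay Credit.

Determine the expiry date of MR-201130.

Base term: filing date + 23 years → 5 April 2011.
Opposition Stay Credit: +407 days → 16 May 2012.

May 16, 2012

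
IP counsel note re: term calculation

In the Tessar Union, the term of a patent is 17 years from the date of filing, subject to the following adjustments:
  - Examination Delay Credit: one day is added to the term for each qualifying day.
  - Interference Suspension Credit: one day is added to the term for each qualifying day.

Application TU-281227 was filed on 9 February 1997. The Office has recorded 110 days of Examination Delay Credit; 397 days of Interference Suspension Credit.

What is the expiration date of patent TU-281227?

Base term: filing date + 17 years → 9 February 2014.
Examination Delay Credit: +110 days → 30 May 2014.
Interference Suspension Credit: +397 days → 1 July 2015.

2015-07-01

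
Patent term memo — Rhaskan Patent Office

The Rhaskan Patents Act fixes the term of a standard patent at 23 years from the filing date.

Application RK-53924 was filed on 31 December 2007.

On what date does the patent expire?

Filing date + 23 years → 31 December 2030.

December 31, 2030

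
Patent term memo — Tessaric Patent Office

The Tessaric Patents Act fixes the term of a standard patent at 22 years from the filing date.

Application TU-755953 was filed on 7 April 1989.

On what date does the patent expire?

April 7, 2011

Filing date + 22 years → 7 April 2011.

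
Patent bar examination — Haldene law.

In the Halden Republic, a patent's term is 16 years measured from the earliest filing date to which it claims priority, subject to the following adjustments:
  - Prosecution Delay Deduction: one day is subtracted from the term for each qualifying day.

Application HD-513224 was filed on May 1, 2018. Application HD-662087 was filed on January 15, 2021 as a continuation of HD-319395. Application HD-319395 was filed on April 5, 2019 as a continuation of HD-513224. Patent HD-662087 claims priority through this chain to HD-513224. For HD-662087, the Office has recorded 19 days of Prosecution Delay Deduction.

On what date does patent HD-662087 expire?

April 12, 2034

Earliest priority filing: 1 May 2018.
Base term: 1 May 2018 + 16 years → 1 May 2034.
Prosecution Delay Deduction: −19 days → 12 April 2034.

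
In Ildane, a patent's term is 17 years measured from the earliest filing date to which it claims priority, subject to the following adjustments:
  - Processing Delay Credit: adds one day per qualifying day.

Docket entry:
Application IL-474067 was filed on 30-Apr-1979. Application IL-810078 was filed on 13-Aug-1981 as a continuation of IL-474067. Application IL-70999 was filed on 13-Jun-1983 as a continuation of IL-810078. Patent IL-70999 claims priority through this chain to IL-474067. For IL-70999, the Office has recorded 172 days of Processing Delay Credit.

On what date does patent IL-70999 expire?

October 19, 1996

Earliest priority filing: 30 April 1979.
Base term: 30 April 1979 + 17 years → 30 April 1996.
Processing Delay Credit: +172 days → 19 October 1996.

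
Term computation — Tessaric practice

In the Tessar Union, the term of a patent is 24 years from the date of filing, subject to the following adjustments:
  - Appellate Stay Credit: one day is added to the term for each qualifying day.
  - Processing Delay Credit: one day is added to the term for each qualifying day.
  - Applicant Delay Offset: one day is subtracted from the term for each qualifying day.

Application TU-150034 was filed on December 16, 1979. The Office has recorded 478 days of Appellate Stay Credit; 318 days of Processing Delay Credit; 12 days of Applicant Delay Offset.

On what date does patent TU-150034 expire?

Base term: filing date + 24 years → 16 December 2003.
Appellate Stay Credit: +478 days → 7 April 2005.
Processing Delay Credit: +318 days → 19 February 2006.
Applicant Delay Offset: −12 days → 7 February 2006.

2006-02-07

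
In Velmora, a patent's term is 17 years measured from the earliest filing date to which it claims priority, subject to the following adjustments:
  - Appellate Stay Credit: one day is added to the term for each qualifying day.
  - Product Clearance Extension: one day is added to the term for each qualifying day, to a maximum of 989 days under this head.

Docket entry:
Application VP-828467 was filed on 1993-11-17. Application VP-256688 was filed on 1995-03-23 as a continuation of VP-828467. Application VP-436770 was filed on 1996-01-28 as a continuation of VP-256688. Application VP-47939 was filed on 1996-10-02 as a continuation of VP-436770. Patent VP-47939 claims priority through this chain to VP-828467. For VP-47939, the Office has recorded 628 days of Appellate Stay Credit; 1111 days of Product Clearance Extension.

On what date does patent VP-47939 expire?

April 22, 2015

Earliest priority filing: 17 November 1993.
Base term: 17 November 1993 + 17 years → 17 November 2010.
Appellate Stay Credit: +628 days → 6 August 2012.
Product Clearance Extension: 1111 days claimed exceeds the 989-day cap, so +989 days → 22 April 2015.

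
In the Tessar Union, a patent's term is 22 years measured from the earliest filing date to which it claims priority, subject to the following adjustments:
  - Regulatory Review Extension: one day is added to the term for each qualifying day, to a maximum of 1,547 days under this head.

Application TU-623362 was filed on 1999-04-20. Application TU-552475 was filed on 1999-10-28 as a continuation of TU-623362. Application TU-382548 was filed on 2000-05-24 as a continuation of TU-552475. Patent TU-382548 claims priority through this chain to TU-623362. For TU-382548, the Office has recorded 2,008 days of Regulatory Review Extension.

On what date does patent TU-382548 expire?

Earliest priority filing: 20 April 1999.
Base term: 20 April 1999 + 22 years → 20 April 2021.
Regulatory Review Extension: 2008 days claimed exceeds the 1547-day cap, so +1547 days → 15 July 2025.

2025-07-15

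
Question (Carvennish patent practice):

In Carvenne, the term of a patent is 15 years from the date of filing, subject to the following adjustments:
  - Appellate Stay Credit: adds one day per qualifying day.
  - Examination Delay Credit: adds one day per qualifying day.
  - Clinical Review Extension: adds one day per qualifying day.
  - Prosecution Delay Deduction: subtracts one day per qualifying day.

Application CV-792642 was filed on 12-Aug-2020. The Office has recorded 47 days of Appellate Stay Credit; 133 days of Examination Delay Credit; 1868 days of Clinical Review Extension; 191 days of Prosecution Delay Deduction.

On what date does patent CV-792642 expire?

2040-09-11

Base term: filing date + 15 years → 12 August 2035.
Appellate Stay Credit: +47 days → 28 September 2035.
Examination Delay Credit: +133 days → 8 February 2036.
Clinical Review Extension: +1868 days → 21 March 2041.
Prosecution Delay Deduction: −191 days → 11 September 2040.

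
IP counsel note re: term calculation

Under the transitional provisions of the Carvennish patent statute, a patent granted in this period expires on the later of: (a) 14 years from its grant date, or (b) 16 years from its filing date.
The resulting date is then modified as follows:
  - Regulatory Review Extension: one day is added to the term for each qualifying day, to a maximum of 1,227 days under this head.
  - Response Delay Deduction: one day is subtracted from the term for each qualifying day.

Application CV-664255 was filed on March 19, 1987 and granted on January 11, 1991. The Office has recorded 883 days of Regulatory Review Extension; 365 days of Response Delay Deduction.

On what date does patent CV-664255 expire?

(a) grant + 14 years → 11 January 2005.
(b) filing + 16 years → 19 March 2003.
Later of the two: 11 January 2005.
Regulatory Review Extension: 883 days (within the 1227-day cap) → +883 days → 13 June 2007.
Response Delay Deduction: −365 days → 13 June 2006.

June 13, 2006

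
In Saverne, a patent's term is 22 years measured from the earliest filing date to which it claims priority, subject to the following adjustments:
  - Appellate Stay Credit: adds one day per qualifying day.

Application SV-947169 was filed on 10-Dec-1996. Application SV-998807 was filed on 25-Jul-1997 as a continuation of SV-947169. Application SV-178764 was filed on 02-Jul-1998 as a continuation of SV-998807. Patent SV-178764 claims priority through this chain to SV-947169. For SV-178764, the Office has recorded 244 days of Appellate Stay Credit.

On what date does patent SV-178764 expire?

August 11, 2019

Earliest priority filing: 10 December 1996.
Base term: 10 December 1996 + 22 years → 10 December 2018.
Appellate Stay Credit: +244 days → 11 August 2019.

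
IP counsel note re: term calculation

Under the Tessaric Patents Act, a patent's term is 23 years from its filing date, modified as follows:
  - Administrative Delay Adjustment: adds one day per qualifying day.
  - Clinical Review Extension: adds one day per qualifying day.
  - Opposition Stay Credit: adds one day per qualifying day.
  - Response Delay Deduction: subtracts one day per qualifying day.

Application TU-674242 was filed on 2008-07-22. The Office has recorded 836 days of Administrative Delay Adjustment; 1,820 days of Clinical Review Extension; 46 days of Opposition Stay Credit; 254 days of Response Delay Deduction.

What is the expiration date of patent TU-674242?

2038-04-04

Base term: filing date + 23 years → 22 July 2031.
Administrative Delay Adjustment: +836 days → 4 November 2033.
Clinical Review Extension: +1820 days → 29 October 2038.
Opposition Stay Credit: +46 days → 14 December 2038.
Response Delay Deduction: −254 days → 4 April 2038.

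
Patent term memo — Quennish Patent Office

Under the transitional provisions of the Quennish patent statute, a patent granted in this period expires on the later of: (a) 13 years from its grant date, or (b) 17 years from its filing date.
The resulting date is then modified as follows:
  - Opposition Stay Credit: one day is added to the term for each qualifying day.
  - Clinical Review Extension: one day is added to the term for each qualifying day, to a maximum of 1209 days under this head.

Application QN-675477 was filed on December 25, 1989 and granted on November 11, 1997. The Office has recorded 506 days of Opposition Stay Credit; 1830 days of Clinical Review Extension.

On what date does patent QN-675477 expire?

(a) grant + 13 years → 11 November 2010.
(b) filing + 17 years → 25 December 2006.
Later of the two: 11 November 2010.
Opposition Stay Credit: +506 days → 31 March 2012.
Clinical Review Extension: 1830 days claimed exceeds the 1209-day cap, so +1209 days → 23 July 2015.

2015-07-23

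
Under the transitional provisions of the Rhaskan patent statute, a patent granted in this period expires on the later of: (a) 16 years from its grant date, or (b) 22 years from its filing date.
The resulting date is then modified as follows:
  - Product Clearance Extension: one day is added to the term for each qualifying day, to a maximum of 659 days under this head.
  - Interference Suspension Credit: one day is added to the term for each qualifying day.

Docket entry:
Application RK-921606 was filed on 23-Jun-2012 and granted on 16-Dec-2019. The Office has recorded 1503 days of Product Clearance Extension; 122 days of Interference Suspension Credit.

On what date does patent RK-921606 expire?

February 4, 2038

(a) grant + 16 years → 16 December 2035.
(b) filing + 22 years → 23 June 2034.
Later of the two: 16 December 2035.
Product Clearance Extension: 1503 days claimed exceeds the 659-day cap, so +659 days → 5 October 2037.
Interference Suspension Credit: +122 days → 4 February 2038.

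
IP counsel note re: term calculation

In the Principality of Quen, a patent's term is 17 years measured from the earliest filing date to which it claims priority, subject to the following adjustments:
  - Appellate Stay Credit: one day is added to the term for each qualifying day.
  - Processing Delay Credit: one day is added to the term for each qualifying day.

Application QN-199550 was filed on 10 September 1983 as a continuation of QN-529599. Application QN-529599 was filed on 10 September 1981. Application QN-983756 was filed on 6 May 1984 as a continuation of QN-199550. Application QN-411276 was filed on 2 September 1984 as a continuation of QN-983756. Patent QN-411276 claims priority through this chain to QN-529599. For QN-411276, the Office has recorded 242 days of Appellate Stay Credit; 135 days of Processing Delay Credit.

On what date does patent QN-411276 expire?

September 22, 1999

Earliest priority filing: 10 September 1981.
Base term: 10 September 1981 + 17 years → 10 September 1998.
Appellate Stay Credit: +242 days → 10 May 1999.
Processing Delay Credit: +135 days → 22 September 1999.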